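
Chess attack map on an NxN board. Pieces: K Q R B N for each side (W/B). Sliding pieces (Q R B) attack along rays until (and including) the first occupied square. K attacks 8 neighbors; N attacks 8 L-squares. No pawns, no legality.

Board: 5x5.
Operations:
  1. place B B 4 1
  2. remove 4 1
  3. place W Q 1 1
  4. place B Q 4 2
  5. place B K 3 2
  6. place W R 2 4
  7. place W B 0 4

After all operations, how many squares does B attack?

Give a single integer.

Answer: 13

Derivation:
Op 1: place BB@(4,1)
Op 2: remove (4,1)
Op 3: place WQ@(1,1)
Op 4: place BQ@(4,2)
Op 5: place BK@(3,2)
Op 6: place WR@(2,4)
Op 7: place WB@(0,4)
Per-piece attacks for B:
  BK@(3,2): attacks (3,3) (3,1) (4,2) (2,2) (4,3) (4,1) (2,3) (2,1)
  BQ@(4,2): attacks (4,3) (4,4) (4,1) (4,0) (3,2) (3,3) (2,4) (3,1) (2,0) [ray(-1,0) blocked at (3,2); ray(-1,1) blocked at (2,4)]
Union (13 distinct): (2,0) (2,1) (2,2) (2,3) (2,4) (3,1) (3,2) (3,3) (4,0) (4,1) (4,2) (4,3) (4,4)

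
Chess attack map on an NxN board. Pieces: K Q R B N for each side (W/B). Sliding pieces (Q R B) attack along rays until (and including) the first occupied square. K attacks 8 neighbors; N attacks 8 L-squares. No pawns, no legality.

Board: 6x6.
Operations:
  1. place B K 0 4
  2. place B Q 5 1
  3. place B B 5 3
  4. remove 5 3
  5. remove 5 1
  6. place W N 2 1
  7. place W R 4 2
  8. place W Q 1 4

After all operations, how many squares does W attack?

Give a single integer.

Answer: 26

Derivation:
Op 1: place BK@(0,4)
Op 2: place BQ@(5,1)
Op 3: place BB@(5,3)
Op 4: remove (5,3)
Op 5: remove (5,1)
Op 6: place WN@(2,1)
Op 7: place WR@(4,2)
Op 8: place WQ@(1,4)
Per-piece attacks for W:
  WQ@(1,4): attacks (1,5) (1,3) (1,2) (1,1) (1,0) (2,4) (3,4) (4,4) (5,4) (0,4) (2,5) (2,3) (3,2) (4,1) (5,0) (0,5) (0,3) [ray(-1,0) blocked at (0,4)]
  WN@(2,1): attacks (3,3) (4,2) (1,3) (0,2) (4,0) (0,0)
  WR@(4,2): attacks (4,3) (4,4) (4,5) (4,1) (4,0) (5,2) (3,2) (2,2) (1,2) (0,2)
Union (26 distinct): (0,0) (0,2) (0,3) (0,4) (0,5) (1,0) (1,1) (1,2) (1,3) (1,5) (2,2) (2,3) (2,4) (2,5) (3,2) (3,3) (3,4) (4,0) (4,1) (4,2) (4,3) (4,4) (4,5) (5,0) (5,2) (5,4)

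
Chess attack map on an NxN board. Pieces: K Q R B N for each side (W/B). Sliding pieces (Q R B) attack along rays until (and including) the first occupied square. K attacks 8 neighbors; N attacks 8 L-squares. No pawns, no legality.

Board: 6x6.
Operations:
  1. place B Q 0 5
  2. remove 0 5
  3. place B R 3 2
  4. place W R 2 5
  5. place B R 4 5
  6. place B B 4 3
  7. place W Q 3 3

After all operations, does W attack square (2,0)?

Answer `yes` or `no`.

Answer: yes

Derivation:
Op 1: place BQ@(0,5)
Op 2: remove (0,5)
Op 3: place BR@(3,2)
Op 4: place WR@(2,5)
Op 5: place BR@(4,5)
Op 6: place BB@(4,3)
Op 7: place WQ@(3,3)
Per-piece attacks for W:
  WR@(2,5): attacks (2,4) (2,3) (2,2) (2,1) (2,0) (3,5) (4,5) (1,5) (0,5) [ray(1,0) blocked at (4,5)]
  WQ@(3,3): attacks (3,4) (3,5) (3,2) (4,3) (2,3) (1,3) (0,3) (4,4) (5,5) (4,2) (5,1) (2,4) (1,5) (2,2) (1,1) (0,0) [ray(0,-1) blocked at (3,2); ray(1,0) blocked at (4,3)]
W attacks (2,0): yes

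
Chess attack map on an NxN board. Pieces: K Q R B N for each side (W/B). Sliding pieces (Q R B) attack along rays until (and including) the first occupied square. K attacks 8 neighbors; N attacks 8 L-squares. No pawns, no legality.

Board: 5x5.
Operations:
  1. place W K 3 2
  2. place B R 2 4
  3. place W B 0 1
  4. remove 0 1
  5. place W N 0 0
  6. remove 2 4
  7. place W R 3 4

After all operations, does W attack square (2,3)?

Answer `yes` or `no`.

Answer: yes

Derivation:
Op 1: place WK@(3,2)
Op 2: place BR@(2,4)
Op 3: place WB@(0,1)
Op 4: remove (0,1)
Op 5: place WN@(0,0)
Op 6: remove (2,4)
Op 7: place WR@(3,4)
Per-piece attacks for W:
  WN@(0,0): attacks (1,2) (2,1)
  WK@(3,2): attacks (3,3) (3,1) (4,2) (2,2) (4,3) (4,1) (2,3) (2,1)
  WR@(3,4): attacks (3,3) (3,2) (4,4) (2,4) (1,4) (0,4) [ray(0,-1) blocked at (3,2)]
W attacks (2,3): yes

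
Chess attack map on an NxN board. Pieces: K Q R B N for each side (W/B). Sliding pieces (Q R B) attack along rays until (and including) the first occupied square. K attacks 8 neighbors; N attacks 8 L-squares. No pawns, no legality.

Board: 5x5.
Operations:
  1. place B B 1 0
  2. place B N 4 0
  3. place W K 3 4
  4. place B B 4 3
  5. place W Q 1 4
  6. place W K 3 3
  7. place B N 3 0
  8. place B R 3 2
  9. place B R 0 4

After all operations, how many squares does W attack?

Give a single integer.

Op 1: place BB@(1,0)
Op 2: place BN@(4,0)
Op 3: place WK@(3,4)
Op 4: place BB@(4,3)
Op 5: place WQ@(1,4)
Op 6: place WK@(3,3)
Op 7: place BN@(3,0)
Op 8: place BR@(3,2)
Op 9: place BR@(0,4)
Per-piece attacks for W:
  WQ@(1,4): attacks (1,3) (1,2) (1,1) (1,0) (2,4) (3,4) (0,4) (2,3) (3,2) (0,3) [ray(0,-1) blocked at (1,0); ray(1,0) blocked at (3,4); ray(-1,0) blocked at (0,4); ray(1,-1) blocked at (3,2)]
  WK@(3,3): attacks (3,4) (3,2) (4,3) (2,3) (4,4) (4,2) (2,4) (2,2)
  WK@(3,4): attacks (3,3) (4,4) (2,4) (4,3) (2,3)
Union (15 distinct): (0,3) (0,4) (1,0) (1,1) (1,2) (1,3) (2,2) (2,3) (2,4) (3,2) (3,3) (3,4) (4,2) (4,3) (4,4)

Answer: 15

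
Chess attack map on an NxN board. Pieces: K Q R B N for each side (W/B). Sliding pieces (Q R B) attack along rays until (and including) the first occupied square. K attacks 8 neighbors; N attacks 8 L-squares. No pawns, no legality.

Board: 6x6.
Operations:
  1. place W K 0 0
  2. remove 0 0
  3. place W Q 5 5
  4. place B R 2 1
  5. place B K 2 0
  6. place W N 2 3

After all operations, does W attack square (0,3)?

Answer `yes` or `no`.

Answer: no

Derivation:
Op 1: place WK@(0,0)
Op 2: remove (0,0)
Op 3: place WQ@(5,5)
Op 4: place BR@(2,1)
Op 5: place BK@(2,0)
Op 6: place WN@(2,3)
Per-piece attacks for W:
  WN@(2,3): attacks (3,5) (4,4) (1,5) (0,4) (3,1) (4,2) (1,1) (0,2)
  WQ@(5,5): attacks (5,4) (5,3) (5,2) (5,1) (5,0) (4,5) (3,5) (2,5) (1,5) (0,5) (4,4) (3,3) (2,2) (1,1) (0,0)
W attacks (0,3): no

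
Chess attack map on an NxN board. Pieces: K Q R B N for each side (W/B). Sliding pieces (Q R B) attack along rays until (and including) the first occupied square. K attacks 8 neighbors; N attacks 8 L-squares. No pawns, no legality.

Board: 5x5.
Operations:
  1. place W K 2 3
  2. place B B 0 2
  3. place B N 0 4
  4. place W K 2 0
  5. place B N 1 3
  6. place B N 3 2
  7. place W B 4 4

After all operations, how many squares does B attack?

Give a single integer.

Answer: 12

Derivation:
Op 1: place WK@(2,3)
Op 2: place BB@(0,2)
Op 3: place BN@(0,4)
Op 4: place WK@(2,0)
Op 5: place BN@(1,3)
Op 6: place BN@(3,2)
Op 7: place WB@(4,4)
Per-piece attacks for B:
  BB@(0,2): attacks (1,3) (1,1) (2,0) [ray(1,1) blocked at (1,3); ray(1,-1) blocked at (2,0)]
  BN@(0,4): attacks (1,2) (2,3)
  BN@(1,3): attacks (3,4) (2,1) (3,2) (0,1)
  BN@(3,2): attacks (4,4) (2,4) (1,3) (4,0) (2,0) (1,1)
Union (12 distinct): (0,1) (1,1) (1,2) (1,3) (2,0) (2,1) (2,3) (2,4) (3,2) (3,4) (4,0) (4,4)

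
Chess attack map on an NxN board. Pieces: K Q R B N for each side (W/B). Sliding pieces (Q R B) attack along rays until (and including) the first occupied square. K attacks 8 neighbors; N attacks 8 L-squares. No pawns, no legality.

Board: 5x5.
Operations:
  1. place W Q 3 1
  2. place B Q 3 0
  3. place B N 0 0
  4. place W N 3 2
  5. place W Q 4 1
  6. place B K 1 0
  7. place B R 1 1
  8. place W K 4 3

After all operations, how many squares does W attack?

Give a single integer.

Answer: 17

Derivation:
Op 1: place WQ@(3,1)
Op 2: place BQ@(3,0)
Op 3: place BN@(0,0)
Op 4: place WN@(3,2)
Op 5: place WQ@(4,1)
Op 6: place BK@(1,0)
Op 7: place BR@(1,1)
Op 8: place WK@(4,3)
Per-piece attacks for W:
  WQ@(3,1): attacks (3,2) (3,0) (4,1) (2,1) (1,1) (4,2) (4,0) (2,2) (1,3) (0,4) (2,0) [ray(0,1) blocked at (3,2); ray(0,-1) blocked at (3,0); ray(1,0) blocked at (4,1); ray(-1,0) blocked at (1,1)]
  WN@(3,2): attacks (4,4) (2,4) (1,3) (4,0) (2,0) (1,1)
  WQ@(4,1): attacks (4,2) (4,3) (4,0) (3,1) (3,2) (3,0) [ray(0,1) blocked at (4,3); ray(-1,0) blocked at (3,1); ray(-1,1) blocked at (3,2); ray(-1,-1) blocked at (3,0)]
  WK@(4,3): attacks (4,4) (4,2) (3,3) (3,4) (3,2)
Union (17 distinct): (0,4) (1,1) (1,3) (2,0) (2,1) (2,2) (2,4) (3,0) (3,1) (3,2) (3,3) (3,4) (4,0) (4,1) (4,2) (4,3) (4,4)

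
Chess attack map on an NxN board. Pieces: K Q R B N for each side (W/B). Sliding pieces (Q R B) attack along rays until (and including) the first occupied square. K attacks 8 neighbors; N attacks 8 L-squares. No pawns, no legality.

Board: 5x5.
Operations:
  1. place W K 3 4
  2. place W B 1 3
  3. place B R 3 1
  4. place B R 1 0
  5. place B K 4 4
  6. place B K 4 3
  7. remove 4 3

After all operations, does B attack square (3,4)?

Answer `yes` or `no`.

Op 1: place WK@(3,4)
Op 2: place WB@(1,3)
Op 3: place BR@(3,1)
Op 4: place BR@(1,0)
Op 5: place BK@(4,4)
Op 6: place BK@(4,3)
Op 7: remove (4,3)
Per-piece attacks for B:
  BR@(1,0): attacks (1,1) (1,2) (1,3) (2,0) (3,0) (4,0) (0,0) [ray(0,1) blocked at (1,3)]
  BR@(3,1): attacks (3,2) (3,3) (3,4) (3,0) (4,1) (2,1) (1,1) (0,1) [ray(0,1) blocked at (3,4)]
  BK@(4,4): attacks (4,3) (3,4) (3,3)
B attacks (3,4): yes

Answer: yes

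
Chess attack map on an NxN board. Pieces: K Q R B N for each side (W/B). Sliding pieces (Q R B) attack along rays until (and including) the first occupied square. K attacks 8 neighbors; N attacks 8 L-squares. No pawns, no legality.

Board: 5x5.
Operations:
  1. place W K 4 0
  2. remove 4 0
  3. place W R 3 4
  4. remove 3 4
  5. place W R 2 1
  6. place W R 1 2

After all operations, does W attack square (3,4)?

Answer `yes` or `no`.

Op 1: place WK@(4,0)
Op 2: remove (4,0)
Op 3: place WR@(3,4)
Op 4: remove (3,4)
Op 5: place WR@(2,1)
Op 6: place WR@(1,2)
Per-piece attacks for W:
  WR@(1,2): attacks (1,3) (1,4) (1,1) (1,0) (2,2) (3,2) (4,2) (0,2)
  WR@(2,1): attacks (2,2) (2,3) (2,4) (2,0) (3,1) (4,1) (1,1) (0,1)
W attacks (3,4): no

Answer: no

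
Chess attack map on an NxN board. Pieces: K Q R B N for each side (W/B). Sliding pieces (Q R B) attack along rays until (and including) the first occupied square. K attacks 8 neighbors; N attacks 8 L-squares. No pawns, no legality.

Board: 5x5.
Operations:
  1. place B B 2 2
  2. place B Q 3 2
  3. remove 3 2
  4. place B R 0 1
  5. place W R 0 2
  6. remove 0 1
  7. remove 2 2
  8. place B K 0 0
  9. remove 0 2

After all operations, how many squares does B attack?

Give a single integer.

Op 1: place BB@(2,2)
Op 2: place BQ@(3,2)
Op 3: remove (3,2)
Op 4: place BR@(0,1)
Op 5: place WR@(0,2)
Op 6: remove (0,1)
Op 7: remove (2,2)
Op 8: place BK@(0,0)
Op 9: remove (0,2)
Per-piece attacks for B:
  BK@(0,0): attacks (0,1) (1,0) (1,1)
Union (3 distinct): (0,1) (1,0) (1,1)

Answer: 3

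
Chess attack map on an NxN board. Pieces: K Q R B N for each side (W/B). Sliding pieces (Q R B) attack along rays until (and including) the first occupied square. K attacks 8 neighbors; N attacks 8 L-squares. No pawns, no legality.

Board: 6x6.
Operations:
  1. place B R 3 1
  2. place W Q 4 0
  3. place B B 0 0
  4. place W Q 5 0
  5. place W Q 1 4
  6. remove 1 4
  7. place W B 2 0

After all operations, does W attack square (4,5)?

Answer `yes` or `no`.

Answer: yes

Derivation:
Op 1: place BR@(3,1)
Op 2: place WQ@(4,0)
Op 3: place BB@(0,0)
Op 4: place WQ@(5,0)
Op 5: place WQ@(1,4)
Op 6: remove (1,4)
Op 7: place WB@(2,0)
Per-piece attacks for W:
  WB@(2,0): attacks (3,1) (1,1) (0,2) [ray(1,1) blocked at (3,1)]
  WQ@(4,0): attacks (4,1) (4,2) (4,3) (4,4) (4,5) (5,0) (3,0) (2,0) (5,1) (3,1) [ray(1,0) blocked at (5,0); ray(-1,0) blocked at (2,0); ray(-1,1) blocked at (3,1)]
  WQ@(5,0): attacks (5,1) (5,2) (5,3) (5,4) (5,5) (4,0) (4,1) (3,2) (2,3) (1,4) (0,5) [ray(-1,0) blocked at (4,0)]
W attacks (4,5): yes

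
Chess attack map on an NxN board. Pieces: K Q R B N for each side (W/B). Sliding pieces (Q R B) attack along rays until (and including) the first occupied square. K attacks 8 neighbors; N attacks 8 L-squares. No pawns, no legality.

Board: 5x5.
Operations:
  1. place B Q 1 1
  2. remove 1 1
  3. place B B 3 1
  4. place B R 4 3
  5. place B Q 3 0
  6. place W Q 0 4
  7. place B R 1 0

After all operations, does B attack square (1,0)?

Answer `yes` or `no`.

Op 1: place BQ@(1,1)
Op 2: remove (1,1)
Op 3: place BB@(3,1)
Op 4: place BR@(4,3)
Op 5: place BQ@(3,0)
Op 6: place WQ@(0,4)
Op 7: place BR@(1,0)
Per-piece attacks for B:
  BR@(1,0): attacks (1,1) (1,2) (1,3) (1,4) (2,0) (3,0) (0,0) [ray(1,0) blocked at (3,0)]
  BQ@(3,0): attacks (3,1) (4,0) (2,0) (1,0) (4,1) (2,1) (1,2) (0,3) [ray(0,1) blocked at (3,1); ray(-1,0) blocked at (1,0)]
  BB@(3,1): attacks (4,2) (4,0) (2,2) (1,3) (0,4) (2,0) [ray(-1,1) blocked at (0,4)]
  BR@(4,3): attacks (4,4) (4,2) (4,1) (4,0) (3,3) (2,3) (1,3) (0,3)
B attacks (1,0): yes

Answer: yes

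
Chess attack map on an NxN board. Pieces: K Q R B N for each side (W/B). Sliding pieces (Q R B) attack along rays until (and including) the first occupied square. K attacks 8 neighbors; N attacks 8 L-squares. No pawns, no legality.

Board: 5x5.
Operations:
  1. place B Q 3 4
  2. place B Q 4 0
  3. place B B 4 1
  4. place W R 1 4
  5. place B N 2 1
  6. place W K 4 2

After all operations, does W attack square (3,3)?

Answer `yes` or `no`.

Op 1: place BQ@(3,4)
Op 2: place BQ@(4,0)
Op 3: place BB@(4,1)
Op 4: place WR@(1,4)
Op 5: place BN@(2,1)
Op 6: place WK@(4,2)
Per-piece attacks for W:
  WR@(1,4): attacks (1,3) (1,2) (1,1) (1,0) (2,4) (3,4) (0,4) [ray(1,0) blocked at (3,4)]
  WK@(4,2): attacks (4,3) (4,1) (3,2) (3,3) (3,1)
W attacks (3,3): yes

Answer: yes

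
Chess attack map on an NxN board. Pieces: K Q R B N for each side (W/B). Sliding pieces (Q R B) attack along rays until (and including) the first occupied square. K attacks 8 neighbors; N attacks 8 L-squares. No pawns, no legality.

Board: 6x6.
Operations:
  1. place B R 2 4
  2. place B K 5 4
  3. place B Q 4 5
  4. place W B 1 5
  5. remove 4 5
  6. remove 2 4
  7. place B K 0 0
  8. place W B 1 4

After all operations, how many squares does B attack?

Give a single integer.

Answer: 8

Derivation:
Op 1: place BR@(2,4)
Op 2: place BK@(5,4)
Op 3: place BQ@(4,5)
Op 4: place WB@(1,5)
Op 5: remove (4,5)
Op 6: remove (2,4)
Op 7: place BK@(0,0)
Op 8: place WB@(1,4)
Per-piece attacks for B:
  BK@(0,0): attacks (0,1) (1,0) (1,1)
  BK@(5,4): attacks (5,5) (5,3) (4,4) (4,5) (4,3)
Union (8 distinct): (0,1) (1,0) (1,1) (4,3) (4,4) (4,5) (5,3) (5,5)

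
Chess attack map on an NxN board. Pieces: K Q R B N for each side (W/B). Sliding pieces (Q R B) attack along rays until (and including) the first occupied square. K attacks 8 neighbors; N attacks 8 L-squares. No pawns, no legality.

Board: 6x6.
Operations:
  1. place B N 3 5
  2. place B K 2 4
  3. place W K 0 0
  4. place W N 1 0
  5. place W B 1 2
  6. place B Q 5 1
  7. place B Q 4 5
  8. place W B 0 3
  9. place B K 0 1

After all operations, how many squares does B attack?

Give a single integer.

Op 1: place BN@(3,5)
Op 2: place BK@(2,4)
Op 3: place WK@(0,0)
Op 4: place WN@(1,0)
Op 5: place WB@(1,2)
Op 6: place BQ@(5,1)
Op 7: place BQ@(4,5)
Op 8: place WB@(0,3)
Op 9: place BK@(0,1)
Per-piece attacks for B:
  BK@(0,1): attacks (0,2) (0,0) (1,1) (1,2) (1,0)
  BK@(2,4): attacks (2,5) (2,3) (3,4) (1,4) (3,5) (3,3) (1,5) (1,3)
  BN@(3,5): attacks (4,3) (5,4) (2,3) (1,4)
  BQ@(4,5): attacks (4,4) (4,3) (4,2) (4,1) (4,0) (5,5) (3,5) (5,4) (3,4) (2,3) (1,2) [ray(-1,0) blocked at (3,5); ray(-1,-1) blocked at (1,2)]
  BQ@(5,1): attacks (5,2) (5,3) (5,4) (5,5) (5,0) (4,1) (3,1) (2,1) (1,1) (0,1) (4,2) (3,3) (2,4) (4,0) [ray(-1,0) blocked at (0,1); ray(-1,1) blocked at (2,4)]
Union (27 distinct): (0,0) (0,1) (0,2) (1,0) (1,1) (1,2) (1,3) (1,4) (1,5) (2,1) (2,3) (2,4) (2,5) (3,1) (3,3) (3,4) (3,5) (4,0) (4,1) (4,2) (4,3) (4,4) (5,0) (5,2) (5,3) (5,4) (5,5)

Answer: 27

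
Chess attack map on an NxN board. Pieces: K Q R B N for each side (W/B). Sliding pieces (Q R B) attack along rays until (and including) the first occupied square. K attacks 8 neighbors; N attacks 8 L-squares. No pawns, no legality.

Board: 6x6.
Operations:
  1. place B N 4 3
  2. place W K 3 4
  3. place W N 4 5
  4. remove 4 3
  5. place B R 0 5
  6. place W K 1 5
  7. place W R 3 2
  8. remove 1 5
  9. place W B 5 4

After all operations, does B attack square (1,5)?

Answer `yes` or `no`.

Answer: yes

Derivation:
Op 1: place BN@(4,3)
Op 2: place WK@(3,4)
Op 3: place WN@(4,5)
Op 4: remove (4,3)
Op 5: place BR@(0,5)
Op 6: place WK@(1,5)
Op 7: place WR@(3,2)
Op 8: remove (1,5)
Op 9: place WB@(5,4)
Per-piece attacks for B:
  BR@(0,5): attacks (0,4) (0,3) (0,2) (0,1) (0,0) (1,5) (2,5) (3,5) (4,5) [ray(1,0) blocked at (4,5)]
B attacks (1,5): yes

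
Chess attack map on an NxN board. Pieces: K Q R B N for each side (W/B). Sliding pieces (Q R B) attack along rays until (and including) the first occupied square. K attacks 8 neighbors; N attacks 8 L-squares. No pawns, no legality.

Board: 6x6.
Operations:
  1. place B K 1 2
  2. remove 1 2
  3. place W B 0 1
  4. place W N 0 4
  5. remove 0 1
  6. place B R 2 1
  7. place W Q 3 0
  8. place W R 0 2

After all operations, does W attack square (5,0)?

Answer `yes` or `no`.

Op 1: place BK@(1,2)
Op 2: remove (1,2)
Op 3: place WB@(0,1)
Op 4: place WN@(0,4)
Op 5: remove (0,1)
Op 6: place BR@(2,1)
Op 7: place WQ@(3,0)
Op 8: place WR@(0,2)
Per-piece attacks for W:
  WR@(0,2): attacks (0,3) (0,4) (0,1) (0,0) (1,2) (2,2) (3,2) (4,2) (5,2) [ray(0,1) blocked at (0,4)]
  WN@(0,4): attacks (2,5) (1,2) (2,3)
  WQ@(3,0): attacks (3,1) (3,2) (3,3) (3,4) (3,5) (4,0) (5,0) (2,0) (1,0) (0,0) (4,1) (5,2) (2,1) [ray(-1,1) blocked at (2,1)]
W attacks (5,0): yes

Answer: yes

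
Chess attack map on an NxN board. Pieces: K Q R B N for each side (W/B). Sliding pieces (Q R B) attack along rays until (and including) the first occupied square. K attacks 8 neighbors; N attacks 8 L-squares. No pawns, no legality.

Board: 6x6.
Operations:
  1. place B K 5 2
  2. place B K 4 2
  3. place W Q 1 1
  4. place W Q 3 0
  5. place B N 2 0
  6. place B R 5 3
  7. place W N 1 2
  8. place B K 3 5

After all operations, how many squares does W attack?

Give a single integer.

Op 1: place BK@(5,2)
Op 2: place BK@(4,2)
Op 3: place WQ@(1,1)
Op 4: place WQ@(3,0)
Op 5: place BN@(2,0)
Op 6: place BR@(5,3)
Op 7: place WN@(1,2)
Op 8: place BK@(3,5)
Per-piece attacks for W:
  WQ@(1,1): attacks (1,2) (1,0) (2,1) (3,1) (4,1) (5,1) (0,1) (2,2) (3,3) (4,4) (5,5) (2,0) (0,2) (0,0) [ray(0,1) blocked at (1,2); ray(1,-1) blocked at (2,0)]
  WN@(1,2): attacks (2,4) (3,3) (0,4) (2,0) (3,1) (0,0)
  WQ@(3,0): attacks (3,1) (3,2) (3,3) (3,4) (3,5) (4,0) (5,0) (2,0) (4,1) (5,2) (2,1) (1,2) [ray(0,1) blocked at (3,5); ray(-1,0) blocked at (2,0); ray(1,1) blocked at (5,2); ray(-1,1) blocked at (1,2)]
Union (22 distinct): (0,0) (0,1) (0,2) (0,4) (1,0) (1,2) (2,0) (2,1) (2,2) (2,4) (3,1) (3,2) (3,3) (3,4) (3,5) (4,0) (4,1) (4,4) (5,0) (5,1) (5,2) (5,5)

Answer: 22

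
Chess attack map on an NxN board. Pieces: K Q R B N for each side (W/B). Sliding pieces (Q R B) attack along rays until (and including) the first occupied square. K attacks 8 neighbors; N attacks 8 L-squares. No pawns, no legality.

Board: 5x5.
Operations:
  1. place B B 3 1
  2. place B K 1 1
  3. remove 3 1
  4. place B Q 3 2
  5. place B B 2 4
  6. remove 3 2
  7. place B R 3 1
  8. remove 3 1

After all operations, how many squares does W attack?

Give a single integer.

Answer: 0

Derivation:
Op 1: place BB@(3,1)
Op 2: place BK@(1,1)
Op 3: remove (3,1)
Op 4: place BQ@(3,2)
Op 5: place BB@(2,4)
Op 6: remove (3,2)
Op 7: place BR@(3,1)
Op 8: remove (3,1)
Per-piece attacks for W:
Union (0 distinct): (none)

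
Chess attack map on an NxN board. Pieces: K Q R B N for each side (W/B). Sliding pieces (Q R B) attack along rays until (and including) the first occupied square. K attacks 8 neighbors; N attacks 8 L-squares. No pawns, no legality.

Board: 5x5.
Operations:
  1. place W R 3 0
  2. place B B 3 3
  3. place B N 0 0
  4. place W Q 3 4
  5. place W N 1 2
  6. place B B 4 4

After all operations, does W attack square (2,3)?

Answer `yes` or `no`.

Answer: yes

Derivation:
Op 1: place WR@(3,0)
Op 2: place BB@(3,3)
Op 3: place BN@(0,0)
Op 4: place WQ@(3,4)
Op 5: place WN@(1,2)
Op 6: place BB@(4,4)
Per-piece attacks for W:
  WN@(1,2): attacks (2,4) (3,3) (0,4) (2,0) (3,1) (0,0)
  WR@(3,0): attacks (3,1) (3,2) (3,3) (4,0) (2,0) (1,0) (0,0) [ray(0,1) blocked at (3,3); ray(-1,0) blocked at (0,0)]
  WQ@(3,4): attacks (3,3) (4,4) (2,4) (1,4) (0,4) (4,3) (2,3) (1,2) [ray(0,-1) blocked at (3,3); ray(1,0) blocked at (4,4); ray(-1,-1) blocked at (1,2)]
W attacks (2,3): yes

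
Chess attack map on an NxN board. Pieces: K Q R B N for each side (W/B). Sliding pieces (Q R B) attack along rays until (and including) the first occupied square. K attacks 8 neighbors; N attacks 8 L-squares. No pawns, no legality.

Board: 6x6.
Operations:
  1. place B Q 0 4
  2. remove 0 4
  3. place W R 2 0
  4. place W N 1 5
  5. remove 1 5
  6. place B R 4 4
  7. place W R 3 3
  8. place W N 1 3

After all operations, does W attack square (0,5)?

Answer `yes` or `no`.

Answer: yes

Derivation:
Op 1: place BQ@(0,4)
Op 2: remove (0,4)
Op 3: place WR@(2,0)
Op 4: place WN@(1,5)
Op 5: remove (1,5)
Op 6: place BR@(4,4)
Op 7: place WR@(3,3)
Op 8: place WN@(1,3)
Per-piece attacks for W:
  WN@(1,3): attacks (2,5) (3,4) (0,5) (2,1) (3,2) (0,1)
  WR@(2,0): attacks (2,1) (2,2) (2,3) (2,4) (2,5) (3,0) (4,0) (5,0) (1,0) (0,0)
  WR@(3,3): attacks (3,4) (3,5) (3,2) (3,1) (3,0) (4,3) (5,3) (2,3) (1,3) [ray(-1,0) blocked at (1,3)]
W attacks (0,5): yes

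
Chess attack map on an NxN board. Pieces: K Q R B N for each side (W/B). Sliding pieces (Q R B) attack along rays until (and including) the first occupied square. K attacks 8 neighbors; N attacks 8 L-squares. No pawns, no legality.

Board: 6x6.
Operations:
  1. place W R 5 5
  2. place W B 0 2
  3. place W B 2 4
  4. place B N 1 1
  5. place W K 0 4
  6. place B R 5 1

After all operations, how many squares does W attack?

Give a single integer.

Answer: 17

Derivation:
Op 1: place WR@(5,5)
Op 2: place WB@(0,2)
Op 3: place WB@(2,4)
Op 4: place BN@(1,1)
Op 5: place WK@(0,4)
Op 6: place BR@(5,1)
Per-piece attacks for W:
  WB@(0,2): attacks (1,3) (2,4) (1,1) [ray(1,1) blocked at (2,4); ray(1,-1) blocked at (1,1)]
  WK@(0,4): attacks (0,5) (0,3) (1,4) (1,5) (1,3)
  WB@(2,4): attacks (3,5) (3,3) (4,2) (5,1) (1,5) (1,3) (0,2) [ray(1,-1) blocked at (5,1); ray(-1,-1) blocked at (0,2)]
  WR@(5,5): attacks (5,4) (5,3) (5,2) (5,1) (4,5) (3,5) (2,5) (1,5) (0,5) [ray(0,-1) blocked at (5,1)]
Union (17 distinct): (0,2) (0,3) (0,5) (1,1) (1,3) (1,4) (1,5) (2,4) (2,5) (3,3) (3,5) (4,2) (4,5) (5,1) (5,2) (5,3) (5,4)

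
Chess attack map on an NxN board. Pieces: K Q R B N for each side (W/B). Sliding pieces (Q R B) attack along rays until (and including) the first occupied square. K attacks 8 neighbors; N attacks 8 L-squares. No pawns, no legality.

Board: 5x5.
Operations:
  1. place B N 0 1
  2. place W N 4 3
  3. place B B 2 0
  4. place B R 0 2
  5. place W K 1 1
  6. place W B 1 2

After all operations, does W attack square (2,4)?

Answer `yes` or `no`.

Op 1: place BN@(0,1)
Op 2: place WN@(4,3)
Op 3: place BB@(2,0)
Op 4: place BR@(0,2)
Op 5: place WK@(1,1)
Op 6: place WB@(1,2)
Per-piece attacks for W:
  WK@(1,1): attacks (1,2) (1,0) (2,1) (0,1) (2,2) (2,0) (0,2) (0,0)
  WB@(1,2): attacks (2,3) (3,4) (2,1) (3,0) (0,3) (0,1) [ray(-1,-1) blocked at (0,1)]
  WN@(4,3): attacks (2,4) (3,1) (2,2)
W attacks (2,4): yes

Answer: yes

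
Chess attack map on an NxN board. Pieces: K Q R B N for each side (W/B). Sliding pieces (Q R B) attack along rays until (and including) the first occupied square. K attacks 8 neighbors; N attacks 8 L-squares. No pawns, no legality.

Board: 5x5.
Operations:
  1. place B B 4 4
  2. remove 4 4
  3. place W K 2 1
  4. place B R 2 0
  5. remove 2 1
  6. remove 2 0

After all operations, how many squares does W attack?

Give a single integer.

Answer: 0

Derivation:
Op 1: place BB@(4,4)
Op 2: remove (4,4)
Op 3: place WK@(2,1)
Op 4: place BR@(2,0)
Op 5: remove (2,1)
Op 6: remove (2,0)
Per-piece attacks for W:
Union (0 distinct): (none)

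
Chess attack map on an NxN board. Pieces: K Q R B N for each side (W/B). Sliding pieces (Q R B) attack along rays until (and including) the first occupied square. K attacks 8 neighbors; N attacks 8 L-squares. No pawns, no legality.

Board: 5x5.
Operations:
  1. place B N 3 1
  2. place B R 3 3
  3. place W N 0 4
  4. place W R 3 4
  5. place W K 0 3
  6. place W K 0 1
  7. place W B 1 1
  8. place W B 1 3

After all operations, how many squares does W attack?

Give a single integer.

Op 1: place BN@(3,1)
Op 2: place BR@(3,3)
Op 3: place WN@(0,4)
Op 4: place WR@(3,4)
Op 5: place WK@(0,3)
Op 6: place WK@(0,1)
Op 7: place WB@(1,1)
Op 8: place WB@(1,3)
Per-piece attacks for W:
  WK@(0,1): attacks (0,2) (0,0) (1,1) (1,2) (1,0)
  WK@(0,3): attacks (0,4) (0,2) (1,3) (1,4) (1,2)
  WN@(0,4): attacks (1,2) (2,3)
  WB@(1,1): attacks (2,2) (3,3) (2,0) (0,2) (0,0) [ray(1,1) blocked at (3,3)]
  WB@(1,3): attacks (2,4) (2,2) (3,1) (0,4) (0,2) [ray(1,-1) blocked at (3,1); ray(-1,1) blocked at (0,4)]
  WR@(3,4): attacks (3,3) (4,4) (2,4) (1,4) (0,4) [ray(0,-1) blocked at (3,3); ray(-1,0) blocked at (0,4)]
Union (15 distinct): (0,0) (0,2) (0,4) (1,0) (1,1) (1,2) (1,3) (1,4) (2,0) (2,2) (2,3) (2,4) (3,1) (3,3) (4,4)

Answer: 15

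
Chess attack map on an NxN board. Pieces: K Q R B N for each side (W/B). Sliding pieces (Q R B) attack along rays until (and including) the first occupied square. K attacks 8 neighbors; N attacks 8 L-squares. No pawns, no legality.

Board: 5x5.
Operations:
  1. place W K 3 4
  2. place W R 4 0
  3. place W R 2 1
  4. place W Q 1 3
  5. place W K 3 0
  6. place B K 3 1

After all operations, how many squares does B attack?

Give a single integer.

Answer: 8

Derivation:
Op 1: place WK@(3,4)
Op 2: place WR@(4,0)
Op 3: place WR@(2,1)
Op 4: place WQ@(1,3)
Op 5: place WK@(3,0)
Op 6: place BK@(3,1)
Per-piece attacks for B:
  BK@(3,1): attacks (3,2) (3,0) (4,1) (2,1) (4,2) (4,0) (2,2) (2,0)
Union (8 distinct): (2,0) (2,1) (2,2) (3,0) (3,2) (4,0) (4,1) (4,2)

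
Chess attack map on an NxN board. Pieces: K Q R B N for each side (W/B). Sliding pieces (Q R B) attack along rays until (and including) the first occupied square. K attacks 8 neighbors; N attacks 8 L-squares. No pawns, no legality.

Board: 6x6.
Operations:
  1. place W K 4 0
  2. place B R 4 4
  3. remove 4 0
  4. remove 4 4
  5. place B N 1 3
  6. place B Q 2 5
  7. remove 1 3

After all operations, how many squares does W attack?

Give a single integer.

Op 1: place WK@(4,0)
Op 2: place BR@(4,4)
Op 3: remove (4,0)
Op 4: remove (4,4)
Op 5: place BN@(1,3)
Op 6: place BQ@(2,5)
Op 7: remove (1,3)
Per-piece attacks for W:
Union (0 distinct): (none)

Answer: 0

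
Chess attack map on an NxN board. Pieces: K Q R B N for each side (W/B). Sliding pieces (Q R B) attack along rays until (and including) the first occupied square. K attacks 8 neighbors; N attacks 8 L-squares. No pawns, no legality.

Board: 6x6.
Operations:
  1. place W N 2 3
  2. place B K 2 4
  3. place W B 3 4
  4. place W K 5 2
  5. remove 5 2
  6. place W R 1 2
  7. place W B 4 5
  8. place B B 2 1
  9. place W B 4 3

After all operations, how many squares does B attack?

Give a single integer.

Op 1: place WN@(2,3)
Op 2: place BK@(2,4)
Op 3: place WB@(3,4)
Op 4: place WK@(5,2)
Op 5: remove (5,2)
Op 6: place WR@(1,2)
Op 7: place WB@(4,5)
Op 8: place BB@(2,1)
Op 9: place WB@(4,3)
Per-piece attacks for B:
  BB@(2,1): attacks (3,2) (4,3) (3,0) (1,2) (1,0) [ray(1,1) blocked at (4,3); ray(-1,1) blocked at (1,2)]
  BK@(2,4): attacks (2,5) (2,3) (3,4) (1,4) (3,5) (3,3) (1,5) (1,3)
Union (13 distinct): (1,0) (1,2) (1,3) (1,4) (1,5) (2,3) (2,5) (3,0) (3,2) (3,3) (3,4) (3,5) (4,3)

Answer: 13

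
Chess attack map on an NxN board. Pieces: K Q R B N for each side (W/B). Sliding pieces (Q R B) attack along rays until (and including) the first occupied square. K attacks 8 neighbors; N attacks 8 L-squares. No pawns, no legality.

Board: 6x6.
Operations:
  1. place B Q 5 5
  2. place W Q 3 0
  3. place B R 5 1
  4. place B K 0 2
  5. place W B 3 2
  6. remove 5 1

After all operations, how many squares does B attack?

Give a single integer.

Op 1: place BQ@(5,5)
Op 2: place WQ@(3,0)
Op 3: place BR@(5,1)
Op 4: place BK@(0,2)
Op 5: place WB@(3,2)
Op 6: remove (5,1)
Per-piece attacks for B:
  BK@(0,2): attacks (0,3) (0,1) (1,2) (1,3) (1,1)
  BQ@(5,5): attacks (5,4) (5,3) (5,2) (5,1) (5,0) (4,5) (3,5) (2,5) (1,5) (0,5) (4,4) (3,3) (2,2) (1,1) (0,0)
Union (19 distinct): (0,0) (0,1) (0,3) (0,5) (1,1) (1,2) (1,3) (1,5) (2,2) (2,5) (3,3) (3,5) (4,4) (4,5) (5,0) (5,1) (5,2) (5,3) (5,4)

Answer: 19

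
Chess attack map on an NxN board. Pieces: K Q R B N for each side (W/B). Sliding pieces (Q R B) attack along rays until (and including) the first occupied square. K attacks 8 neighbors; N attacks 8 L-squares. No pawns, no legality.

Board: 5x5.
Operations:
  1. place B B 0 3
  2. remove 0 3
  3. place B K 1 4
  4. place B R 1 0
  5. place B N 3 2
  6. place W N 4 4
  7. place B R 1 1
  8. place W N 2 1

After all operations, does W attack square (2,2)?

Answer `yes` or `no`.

Answer: no

Derivation:
Op 1: place BB@(0,3)
Op 2: remove (0,3)
Op 3: place BK@(1,4)
Op 4: place BR@(1,0)
Op 5: place BN@(3,2)
Op 6: place WN@(4,4)
Op 7: place BR@(1,1)
Op 8: place WN@(2,1)
Per-piece attacks for W:
  WN@(2,1): attacks (3,3) (4,2) (1,3) (0,2) (4,0) (0,0)
  WN@(4,4): attacks (3,2) (2,3)
W attacks (2,2): no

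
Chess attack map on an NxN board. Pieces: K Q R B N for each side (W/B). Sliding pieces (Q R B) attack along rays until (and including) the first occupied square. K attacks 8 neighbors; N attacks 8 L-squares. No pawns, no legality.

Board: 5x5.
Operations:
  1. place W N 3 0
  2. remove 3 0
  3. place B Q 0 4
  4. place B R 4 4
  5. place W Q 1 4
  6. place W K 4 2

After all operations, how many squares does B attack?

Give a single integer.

Answer: 13

Derivation:
Op 1: place WN@(3,0)
Op 2: remove (3,0)
Op 3: place BQ@(0,4)
Op 4: place BR@(4,4)
Op 5: place WQ@(1,4)
Op 6: place WK@(4,2)
Per-piece attacks for B:
  BQ@(0,4): attacks (0,3) (0,2) (0,1) (0,0) (1,4) (1,3) (2,2) (3,1) (4,0) [ray(1,0) blocked at (1,4)]
  BR@(4,4): attacks (4,3) (4,2) (3,4) (2,4) (1,4) [ray(0,-1) blocked at (4,2); ray(-1,0) blocked at (1,4)]
Union (13 distinct): (0,0) (0,1) (0,2) (0,3) (1,3) (1,4) (2,2) (2,4) (3,1) (3,4) (4,0) (4,2) (4,3)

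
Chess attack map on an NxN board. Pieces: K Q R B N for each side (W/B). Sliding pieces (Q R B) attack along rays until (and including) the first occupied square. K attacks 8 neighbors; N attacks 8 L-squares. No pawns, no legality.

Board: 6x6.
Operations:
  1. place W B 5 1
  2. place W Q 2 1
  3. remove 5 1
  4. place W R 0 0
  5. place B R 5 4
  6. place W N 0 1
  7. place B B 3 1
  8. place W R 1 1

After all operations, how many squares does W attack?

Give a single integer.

Answer: 21

Derivation:
Op 1: place WB@(5,1)
Op 2: place WQ@(2,1)
Op 3: remove (5,1)
Op 4: place WR@(0,0)
Op 5: place BR@(5,4)
Op 6: place WN@(0,1)
Op 7: place BB@(3,1)
Op 8: place WR@(1,1)
Per-piece attacks for W:
  WR@(0,0): attacks (0,1) (1,0) (2,0) (3,0) (4,0) (5,0) [ray(0,1) blocked at (0,1)]
  WN@(0,1): attacks (1,3) (2,2) (2,0)
  WR@(1,1): attacks (1,2) (1,3) (1,4) (1,5) (1,0) (2,1) (0,1) [ray(1,0) blocked at (2,1); ray(-1,0) blocked at (0,1)]
  WQ@(2,1): attacks (2,2) (2,3) (2,4) (2,5) (2,0) (3,1) (1,1) (3,2) (4,3) (5,4) (3,0) (1,2) (0,3) (1,0) [ray(1,0) blocked at (3,1); ray(-1,0) blocked at (1,1); ray(1,1) blocked at (5,4)]
Union (21 distinct): (0,1) (0,3) (1,0) (1,1) (1,2) (1,3) (1,4) (1,5) (2,0) (2,1) (2,2) (2,3) (2,4) (2,5) (3,0) (3,1) (3,2) (4,0) (4,3) (5,0) (5,4)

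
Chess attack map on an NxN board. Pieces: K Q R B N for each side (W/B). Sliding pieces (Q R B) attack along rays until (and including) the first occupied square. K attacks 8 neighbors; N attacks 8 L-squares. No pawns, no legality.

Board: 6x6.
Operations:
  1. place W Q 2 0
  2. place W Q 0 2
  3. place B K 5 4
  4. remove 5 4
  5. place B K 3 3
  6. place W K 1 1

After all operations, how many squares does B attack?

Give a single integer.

Answer: 8

Derivation:
Op 1: place WQ@(2,0)
Op 2: place WQ@(0,2)
Op 3: place BK@(5,4)
Op 4: remove (5,4)
Op 5: place BK@(3,3)
Op 6: place WK@(1,1)
Per-piece attacks for B:
  BK@(3,3): attacks (3,4) (3,2) (4,3) (2,3) (4,4) (4,2) (2,4) (2,2)
Union (8 distinct): (2,2) (2,3) (2,4) (3,2) (3,4) (4,2) (4,3) (4,4)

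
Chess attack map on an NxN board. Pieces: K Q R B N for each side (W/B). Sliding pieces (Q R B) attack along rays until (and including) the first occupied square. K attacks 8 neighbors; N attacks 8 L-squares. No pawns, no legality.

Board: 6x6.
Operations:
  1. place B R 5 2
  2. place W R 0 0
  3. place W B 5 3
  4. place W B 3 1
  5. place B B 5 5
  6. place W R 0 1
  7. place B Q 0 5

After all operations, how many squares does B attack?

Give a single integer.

Answer: 23

Derivation:
Op 1: place BR@(5,2)
Op 2: place WR@(0,0)
Op 3: place WB@(5,3)
Op 4: place WB@(3,1)
Op 5: place BB@(5,5)
Op 6: place WR@(0,1)
Op 7: place BQ@(0,5)
Per-piece attacks for B:
  BQ@(0,5): attacks (0,4) (0,3) (0,2) (0,1) (1,5) (2,5) (3,5) (4,5) (5,5) (1,4) (2,3) (3,2) (4,1) (5,0) [ray(0,-1) blocked at (0,1); ray(1,0) blocked at (5,5)]
  BR@(5,2): attacks (5,3) (5,1) (5,0) (4,2) (3,2) (2,2) (1,2) (0,2) [ray(0,1) blocked at (5,3)]
  BB@(5,5): attacks (4,4) (3,3) (2,2) (1,1) (0,0) [ray(-1,-1) blocked at (0,0)]
Union (23 distinct): (0,0) (0,1) (0,2) (0,3) (0,4) (1,1) (1,2) (1,4) (1,5) (2,2) (2,3) (2,5) (3,2) (3,3) (3,5) (4,1) (4,2) (4,4) (4,5) (5,0) (5,1) (5,3) (5,5)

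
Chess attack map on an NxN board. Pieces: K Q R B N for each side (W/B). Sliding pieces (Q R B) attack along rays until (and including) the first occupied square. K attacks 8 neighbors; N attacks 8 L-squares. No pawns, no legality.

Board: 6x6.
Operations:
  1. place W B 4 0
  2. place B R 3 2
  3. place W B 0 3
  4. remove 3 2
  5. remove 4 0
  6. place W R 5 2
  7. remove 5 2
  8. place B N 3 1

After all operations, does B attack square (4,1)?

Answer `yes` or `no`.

Op 1: place WB@(4,0)
Op 2: place BR@(3,2)
Op 3: place WB@(0,3)
Op 4: remove (3,2)
Op 5: remove (4,0)
Op 6: place WR@(5,2)
Op 7: remove (5,2)
Op 8: place BN@(3,1)
Per-piece attacks for B:
  BN@(3,1): attacks (4,3) (5,2) (2,3) (1,2) (5,0) (1,0)
B attacks (4,1): no

Answer: no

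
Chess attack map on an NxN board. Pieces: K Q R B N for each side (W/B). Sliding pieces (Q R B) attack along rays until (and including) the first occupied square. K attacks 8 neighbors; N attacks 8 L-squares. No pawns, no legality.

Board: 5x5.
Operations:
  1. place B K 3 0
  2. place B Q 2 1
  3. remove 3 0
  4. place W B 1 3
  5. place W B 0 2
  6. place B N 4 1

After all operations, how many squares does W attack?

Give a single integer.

Op 1: place BK@(3,0)
Op 2: place BQ@(2,1)
Op 3: remove (3,0)
Op 4: place WB@(1,3)
Op 5: place WB@(0,2)
Op 6: place BN@(4,1)
Per-piece attacks for W:
  WB@(0,2): attacks (1,3) (1,1) (2,0) [ray(1,1) blocked at (1,3)]
  WB@(1,3): attacks (2,4) (2,2) (3,1) (4,0) (0,4) (0,2) [ray(-1,-1) blocked at (0,2)]
Union (9 distinct): (0,2) (0,4) (1,1) (1,3) (2,0) (2,2) (2,4) (3,1) (4,0)

Answer: 9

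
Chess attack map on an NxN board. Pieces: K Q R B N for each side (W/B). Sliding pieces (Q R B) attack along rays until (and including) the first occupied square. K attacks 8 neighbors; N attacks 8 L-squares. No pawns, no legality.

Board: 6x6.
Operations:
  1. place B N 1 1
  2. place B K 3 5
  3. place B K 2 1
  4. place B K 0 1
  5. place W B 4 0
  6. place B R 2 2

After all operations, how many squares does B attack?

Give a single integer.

Answer: 20

Derivation:
Op 1: place BN@(1,1)
Op 2: place BK@(3,5)
Op 3: place BK@(2,1)
Op 4: place BK@(0,1)
Op 5: place WB@(4,0)
Op 6: place BR@(2,2)
Per-piece attacks for B:
  BK@(0,1): attacks (0,2) (0,0) (1,1) (1,2) (1,0)
  BN@(1,1): attacks (2,3) (3,2) (0,3) (3,0)
  BK@(2,1): attacks (2,2) (2,0) (3,1) (1,1) (3,2) (3,0) (1,2) (1,0)
  BR@(2,2): attacks (2,3) (2,4) (2,5) (2,1) (3,2) (4,2) (5,2) (1,2) (0,2) [ray(0,-1) blocked at (2,1)]
  BK@(3,5): attacks (3,4) (4,5) (2,5) (4,4) (2,4)
Union (20 distinct): (0,0) (0,2) (0,3) (1,0) (1,1) (1,2) (2,0) (2,1) (2,2) (2,3) (2,4) (2,5) (3,0) (3,1) (3,2) (3,4) (4,2) (4,4) (4,5) (5,2)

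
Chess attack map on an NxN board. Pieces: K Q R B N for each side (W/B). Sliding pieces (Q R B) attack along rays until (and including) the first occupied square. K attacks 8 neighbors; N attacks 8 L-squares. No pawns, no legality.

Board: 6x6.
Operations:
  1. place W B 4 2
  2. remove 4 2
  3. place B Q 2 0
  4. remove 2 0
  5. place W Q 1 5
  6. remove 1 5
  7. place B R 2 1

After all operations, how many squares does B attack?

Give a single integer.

Answer: 10

Derivation:
Op 1: place WB@(4,2)
Op 2: remove (4,2)
Op 3: place BQ@(2,0)
Op 4: remove (2,0)
Op 5: place WQ@(1,5)
Op 6: remove (1,5)
Op 7: place BR@(2,1)
Per-piece attacks for B:
  BR@(2,1): attacks (2,2) (2,3) (2,4) (2,5) (2,0) (3,1) (4,1) (5,1) (1,1) (0,1)
Union (10 distinct): (0,1) (1,1) (2,0) (2,2) (2,3) (2,4) (2,5) (3,1) (4,1) (5,1)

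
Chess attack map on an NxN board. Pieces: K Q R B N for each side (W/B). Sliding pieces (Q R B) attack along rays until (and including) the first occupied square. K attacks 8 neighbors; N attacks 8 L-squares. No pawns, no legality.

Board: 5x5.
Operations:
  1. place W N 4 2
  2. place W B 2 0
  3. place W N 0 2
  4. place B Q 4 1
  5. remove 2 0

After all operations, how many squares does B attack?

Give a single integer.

Answer: 10

Derivation:
Op 1: place WN@(4,2)
Op 2: place WB@(2,0)
Op 3: place WN@(0,2)
Op 4: place BQ@(4,1)
Op 5: remove (2,0)
Per-piece attacks for B:
  BQ@(4,1): attacks (4,2) (4,0) (3,1) (2,1) (1,1) (0,1) (3,2) (2,3) (1,4) (3,0) [ray(0,1) blocked at (4,2)]
Union (10 distinct): (0,1) (1,1) (1,4) (2,1) (2,3) (3,0) (3,1) (3,2) (4,0) (4,2)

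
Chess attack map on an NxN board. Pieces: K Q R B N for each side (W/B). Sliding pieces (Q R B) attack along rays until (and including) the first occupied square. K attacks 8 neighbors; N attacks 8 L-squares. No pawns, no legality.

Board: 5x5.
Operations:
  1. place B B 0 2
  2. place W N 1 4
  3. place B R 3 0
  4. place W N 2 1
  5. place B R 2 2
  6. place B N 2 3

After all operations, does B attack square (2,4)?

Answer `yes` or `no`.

Op 1: place BB@(0,2)
Op 2: place WN@(1,4)
Op 3: place BR@(3,0)
Op 4: place WN@(2,1)
Op 5: place BR@(2,2)
Op 6: place BN@(2,3)
Per-piece attacks for B:
  BB@(0,2): attacks (1,3) (2,4) (1,1) (2,0)
  BR@(2,2): attacks (2,3) (2,1) (3,2) (4,2) (1,2) (0,2) [ray(0,1) blocked at (2,3); ray(0,-1) blocked at (2,1); ray(-1,0) blocked at (0,2)]
  BN@(2,3): attacks (4,4) (0,4) (3,1) (4,2) (1,1) (0,2)
  BR@(3,0): attacks (3,1) (3,2) (3,3) (3,4) (4,0) (2,0) (1,0) (0,0)
B attacks (2,4): yes

Answer: yes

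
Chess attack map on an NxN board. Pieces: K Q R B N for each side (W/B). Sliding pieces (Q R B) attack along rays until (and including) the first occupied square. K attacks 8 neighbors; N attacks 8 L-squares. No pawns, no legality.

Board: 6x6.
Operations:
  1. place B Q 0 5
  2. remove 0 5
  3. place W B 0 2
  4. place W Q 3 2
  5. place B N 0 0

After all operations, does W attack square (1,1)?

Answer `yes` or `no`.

Answer: yes

Derivation:
Op 1: place BQ@(0,5)
Op 2: remove (0,5)
Op 3: place WB@(0,2)
Op 4: place WQ@(3,2)
Op 5: place BN@(0,0)
Per-piece attacks for W:
  WB@(0,2): attacks (1,3) (2,4) (3,5) (1,1) (2,0)
  WQ@(3,2): attacks (3,3) (3,4) (3,5) (3,1) (3,0) (4,2) (5,2) (2,2) (1,2) (0,2) (4,3) (5,4) (4,1) (5,0) (2,3) (1,4) (0,5) (2,1) (1,0) [ray(-1,0) blocked at (0,2)]
W attacks (1,1): yes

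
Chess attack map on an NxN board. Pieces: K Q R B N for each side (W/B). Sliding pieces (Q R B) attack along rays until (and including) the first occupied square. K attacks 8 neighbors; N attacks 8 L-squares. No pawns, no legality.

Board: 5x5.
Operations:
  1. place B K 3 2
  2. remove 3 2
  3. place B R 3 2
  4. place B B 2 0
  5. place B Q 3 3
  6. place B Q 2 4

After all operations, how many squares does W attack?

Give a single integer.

Answer: 0

Derivation:
Op 1: place BK@(3,2)
Op 2: remove (3,2)
Op 3: place BR@(3,2)
Op 4: place BB@(2,0)
Op 5: place BQ@(3,3)
Op 6: place BQ@(2,4)
Per-piece attacks for W:
Union (0 distinct): (none)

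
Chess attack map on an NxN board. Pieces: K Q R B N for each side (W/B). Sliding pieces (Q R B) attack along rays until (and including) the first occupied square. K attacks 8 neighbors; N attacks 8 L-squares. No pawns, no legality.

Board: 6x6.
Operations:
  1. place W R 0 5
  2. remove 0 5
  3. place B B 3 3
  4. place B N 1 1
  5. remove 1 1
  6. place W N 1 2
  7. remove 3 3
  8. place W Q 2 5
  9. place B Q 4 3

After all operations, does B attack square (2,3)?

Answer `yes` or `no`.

Answer: yes

Derivation:
Op 1: place WR@(0,5)
Op 2: remove (0,5)
Op 3: place BB@(3,3)
Op 4: place BN@(1,1)
Op 5: remove (1,1)
Op 6: place WN@(1,2)
Op 7: remove (3,3)
Op 8: place WQ@(2,5)
Op 9: place BQ@(4,3)
Per-piece attacks for B:
  BQ@(4,3): attacks (4,4) (4,5) (4,2) (4,1) (4,0) (5,3) (3,3) (2,3) (1,3) (0,3) (5,4) (5,2) (3,4) (2,5) (3,2) (2,1) (1,0) [ray(-1,1) blocked at (2,5)]
B attacks (2,3): yes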